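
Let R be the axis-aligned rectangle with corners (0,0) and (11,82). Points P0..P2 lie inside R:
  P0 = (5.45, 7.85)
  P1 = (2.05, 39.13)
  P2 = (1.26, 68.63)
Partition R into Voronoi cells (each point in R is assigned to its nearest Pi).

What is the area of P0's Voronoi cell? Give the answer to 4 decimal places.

Area of P0's cell: 260.4824

1. box [0,11]×[0,82]: [(0, 0) (11, 0) (11, 82) (0, 82)]
2. ⊥bis P0·P1 via (3.75,23.49): [(0, 23.0824) (0, 0) (11, 0) (11, 24.278)]  |A|=260.4824
3. ⊥bis P0·P2 via (3.355,38.24): [(0, 23.0824) (0, 0) (11, 0) (11, 24.278)]  |A|=260.4824
4. canonical 4-gon: [(0, 23.0824) (0, 0) (11, 0) (11, 24.278)]
5. shoelace: 260.4824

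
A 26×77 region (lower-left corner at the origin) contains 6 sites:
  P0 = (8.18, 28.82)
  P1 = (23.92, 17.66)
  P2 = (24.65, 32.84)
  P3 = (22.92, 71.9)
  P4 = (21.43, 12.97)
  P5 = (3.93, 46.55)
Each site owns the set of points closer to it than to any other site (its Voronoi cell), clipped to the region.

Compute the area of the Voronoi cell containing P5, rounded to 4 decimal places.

Area of P5's cell: 450.1625

1. box [0,26]×[0,77]: [(0, 0) (26, 0) (26, 77) (0, 77)]
2. ⊥bis P5·P0 via (6.055,37.685): [(0, 36.2336) (26, 42.466) (26, 77) (0, 77)]  |A|=978.9062
3. ⊥bis P5·P1 via (13.925,32.105): [(0, 36.2336) (26, 42.466) (26, 77) (0, 77)]  |A|=978.9062
4. ⊥bis P5·P2 via (14.29,39.695): [(0, 36.2336) (14.2617, 39.6522) (26, 57.3924) (26, 77) (0, 77)]  |A|=891.3005
5. ⊥bis P5·P3 via (13.425,59.225): [(0, 69.2818) (0, 36.2336) (14.2617, 39.6522) (22.6433, 52.3194)]  |A|=450.1625
6. ⊥bis P5·P4 via (12.68,29.76): [(0, 69.2818) (0, 36.2336) (14.2617, 39.6522) (22.6433, 52.3194)]  |A|=450.1625
7. canonical 4-gon: [(0, 69.2818) (0, 36.2336) (14.2617, 39.6522) (22.6433, 52.3194)]
8. shoelace: 450.1625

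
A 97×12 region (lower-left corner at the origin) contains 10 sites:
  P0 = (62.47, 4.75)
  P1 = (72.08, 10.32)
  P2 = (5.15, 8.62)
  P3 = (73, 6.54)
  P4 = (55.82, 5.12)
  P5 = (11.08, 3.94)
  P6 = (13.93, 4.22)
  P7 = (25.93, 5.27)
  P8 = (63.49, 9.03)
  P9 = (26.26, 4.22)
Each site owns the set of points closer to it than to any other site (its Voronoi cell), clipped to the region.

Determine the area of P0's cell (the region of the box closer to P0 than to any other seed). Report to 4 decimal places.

1. box [0,97]×[0,12]: [(0, 0) (97, 0) (97, 12) (0, 12)]
2. ⊥bis P0·P1 via (67.275,7.535): [(0, 0) (71.6423, 0) (64.6871, 12) (0, 12)]  |A|=817.9763
3. ⊥bis P0·P2 via (33.81,6.685): [(33.3587, 0) (71.6423, 0) (64.6871, 12) (34.1688, 12)]  |A|=412.8113
4. ⊥bis P0·P3 via (67.735,5.645): [(33.3587, 0) (68.6946, 0) (67.4713, 7.1963) (64.6871, 12) (34.1688, 12)]  |A|=402.2049
5. ⊥bis P0·P4 via (59.145,4.935): [(58.8704, 0) (68.6946, 0) (67.4713, 7.1963) (64.6871, 12) (59.5381, 12)]  |A|=96.9188
6. ⊥bis P0·P5 via (36.775,4.345): [(58.8704, 0) (68.6946, 0) (67.4713, 7.1963) (64.6871, 12) (59.5381, 12)]  |A|=96.9188
7. ⊥bis P0·P6 via (38.2,4.485): [(58.8704, 0) (68.6946, 0) (67.4713, 7.1963) (64.6871, 12) (59.5381, 12)]  |A|=96.9188
8. ⊥bis P0·P7 via (44.2,5.01): [(58.8704, 0) (68.6946, 0) (67.4713, 7.1963) (64.6871, 12) (59.5381, 12)]  |A|=96.9188
9. ⊥bis P0·P8 via (62.98,6.89): [(59.3025, 7.7664) (58.8704, 0) (68.6946, 0) (67.7152, 5.7615)]  |A|=61.4023
10. ⊥bis P0·P9 via (44.365,4.485): [(59.3025, 7.7664) (58.8704, 0) (68.6946, 0) (67.7152, 5.7615)]  |A|=61.4023
11. canonical 4-gon: [(59.3025, 7.7664) (58.8704, 0) (68.6946, 0) (67.7152, 5.7615)]
12. shoelace: 61.4023

Area of P0's cell: 61.4023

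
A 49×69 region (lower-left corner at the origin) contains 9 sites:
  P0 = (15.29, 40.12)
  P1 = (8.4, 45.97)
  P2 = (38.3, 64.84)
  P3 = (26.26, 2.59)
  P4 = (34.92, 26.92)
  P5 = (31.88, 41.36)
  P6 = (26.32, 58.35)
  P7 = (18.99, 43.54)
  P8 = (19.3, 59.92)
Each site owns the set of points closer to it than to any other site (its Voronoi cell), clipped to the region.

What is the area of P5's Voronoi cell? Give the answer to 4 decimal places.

Area of P5's cell: 377.0844

1. box [0,49]×[0,69]: [(0, 0) (49, 0) (49, 69) (0, 69)]
2. ⊥bis P5·P0 via (23.585,40.74): [(26.6301, 0) (49, 0) (49, 69) (21.4727, 69)]  |A|=1721.4533
3. ⊥bis P5·P1 via (20.14,43.665): [(22.4768, 55.5669) (26.6301, 0) (49, 0) (49, 69) (25.1142, 69)]  |A|=1696.9952
4. ⊥bis P5·P2 via (35.09,53.1): [(22.6597, 56.4987) (22.4768, 55.5669) (26.6301, 0) (49, 0) (49, 49.2967)]  |A|=1288.1984
5. ⊥bis P5·P3 via (29.07,21.975): [(22.6597, 56.4987) (22.4768, 55.5669) (24.9429, 22.5733) (49, 19.086) (49, 49.2967)]  |A|=806.1399
6. ⊥bis P5·P4 via (33.4,34.14): [(22.6597, 56.4987) (22.4768, 55.5669) (24.2227, 32.2079) (49, 37.4242) (49, 49.2967)]  |A|=464.3185
7. ⊥bis P5·P6 via (29.1,49.855): [(37.2289, 52.5152) (23.0517, 47.8757) (24.2227, 32.2079) (49, 37.4242) (49, 49.2967)]  |A|=401.3124
8. ⊥bis P5·P7 via (25.435,42.45): [(37.2289, 52.5152) (26.546, 49.0192) (24.0634, 34.3398) (24.2227, 32.2079) (49, 37.4242) (49, 49.2967)]  |A|=377.0844
9. ⊥bis P5·P8 via (25.59,50.64): [(37.2289, 52.5152) (26.546, 49.0192) (24.0634, 34.3398) (24.2227, 32.2079) (49, 37.4242) (49, 49.2967)]  |A|=377.0844
10. canonical 6-gon: [(37.2289, 52.5152) (26.546, 49.0192) (24.0634, 34.3398) (24.2227, 32.2079) (49, 37.4242) (49, 49.2967)]
11. shoelace: 377.0844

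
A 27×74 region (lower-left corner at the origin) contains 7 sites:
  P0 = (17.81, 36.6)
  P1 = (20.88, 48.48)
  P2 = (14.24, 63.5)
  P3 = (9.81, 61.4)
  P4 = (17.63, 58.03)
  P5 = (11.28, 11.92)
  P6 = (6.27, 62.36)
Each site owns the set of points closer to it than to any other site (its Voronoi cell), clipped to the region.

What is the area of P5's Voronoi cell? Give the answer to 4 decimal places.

1. box [0,27]×[0,74]: [(0, 0) (27, 0) (27, 74) (0, 74)]
2. ⊥bis P5·P0 via (14.545,24.26): [(0, 28.1084) (0, 0) (27, 0) (27, 20.9646)]  |A|=662.4853
3. ⊥bis P5·P1 via (16.08,30.2): [(0, 28.1084) (0, 0) (27, 0) (27, 20.9646)]  |A|=662.4853
4. ⊥bis P5·P2 via (12.76,37.71): [(0, 28.1084) (0, 0) (27, 0) (27, 20.9646)]  |A|=662.4853
5. ⊥bis P5·P3 via (10.545,36.66): [(0, 28.1084) (0, 0) (27, 0) (27, 20.9646)]  |A|=662.4853
6. ⊥bis P5·P4 via (14.455,34.975): [(0, 28.1084) (0, 0) (27, 0) (27, 20.9646)]  |A|=662.4853
7. ⊥bis P5·P6 via (8.775,37.14): [(0, 28.1084) (0, 0) (27, 0) (27, 20.9646)]  |A|=662.4853
8. canonical 4-gon: [(0, 28.1084) (0, 0) (27, 0) (27, 20.9646)]
9. shoelace: 662.4853

Area of P5's cell: 662.4853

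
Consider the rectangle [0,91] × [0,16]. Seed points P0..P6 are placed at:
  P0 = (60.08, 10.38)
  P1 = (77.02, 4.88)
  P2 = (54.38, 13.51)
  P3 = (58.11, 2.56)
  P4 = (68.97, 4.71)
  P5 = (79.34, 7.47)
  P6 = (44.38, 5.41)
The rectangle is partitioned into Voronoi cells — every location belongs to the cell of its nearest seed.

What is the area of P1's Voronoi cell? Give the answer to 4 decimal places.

Area of P1's cell: 65.4902

1. box [0,91]×[0,16]: [(0, 0) (91, 0) (91, 16) (0, 16)]
2. ⊥bis P1·P0 via (68.55,7.63): [(66.0727, 0) (91, 0) (91, 16) (71.2675, 16)]  |A|=357.2779
3. ⊥bis P1·P2 via (65.7,9.195): [(66.0727, 0) (91, 0) (91, 16) (71.2675, 16)]  |A|=357.2779
4. ⊥bis P1·P3 via (67.565,3.72): [(67.487, 4.3559) (68.0214, 0) (91, 0) (91, 16) (71.2675, 16)]  |A|=353.0338
5. ⊥bis P1·P4 via (72.995,4.795): [(73.0963, 0) (91, 0) (91, 16) (72.7584, 16)]  |A|=289.1629
6. ⊥bis P1·P5 via (78.18,6.175): [(72.8653, 10.9356) (73.0963, 0) (85.0736, 0)]  |A|=65.4902
7. ⊥bis P1·P6 via (60.7,5.145): [(72.8653, 10.9356) (73.0963, 0) (85.0736, 0)]  |A|=65.4902
8. canonical 3-gon: [(72.8653, 10.9356) (73.0963, 0) (85.0736, 0)]
9. shoelace: 65.4902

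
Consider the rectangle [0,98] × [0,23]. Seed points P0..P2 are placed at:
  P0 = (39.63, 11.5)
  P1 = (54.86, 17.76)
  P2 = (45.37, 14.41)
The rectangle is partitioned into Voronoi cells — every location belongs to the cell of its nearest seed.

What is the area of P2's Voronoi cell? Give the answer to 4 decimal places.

Area of P2's cell: 195.4052

1. box [0,98]×[0,23]: [(0, 0) (98, 0) (98, 23) (0, 23)]
2. ⊥bis P2·P0 via (42.5,12.955): [(49.0678, 0) (98, 0) (98, 23) (37.4075, 23)]  |A|=1259.5343
3. ⊥bis P2·P1 via (50.115,16.085): [(49.0678, 0) (55.7931, 0) (47.674, 23) (37.4075, 23)]  |A|=195.4052
4. canonical 4-gon: [(49.0678, 0) (55.7931, 0) (47.674, 23) (37.4075, 23)]
5. shoelace: 195.4052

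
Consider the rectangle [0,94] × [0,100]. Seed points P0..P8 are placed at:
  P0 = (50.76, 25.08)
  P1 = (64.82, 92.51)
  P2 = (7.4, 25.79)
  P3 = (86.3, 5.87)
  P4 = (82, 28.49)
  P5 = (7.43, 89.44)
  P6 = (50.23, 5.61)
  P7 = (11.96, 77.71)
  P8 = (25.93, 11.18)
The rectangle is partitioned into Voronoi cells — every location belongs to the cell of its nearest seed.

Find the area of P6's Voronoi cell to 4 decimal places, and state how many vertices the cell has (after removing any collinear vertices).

1. box [0,94]×[0,100]: [(0, 0) (94, 0) (94, 100) (0, 100)]
2. ⊥bis P6·P0 via (50.495,15.345): [(0, 16.7195) (0, 0) (94, 0) (94, 14.1607)]  |A|=1451.373
3. ⊥bis P6·P1 via (57.525,49.06): [(0, 16.7195) (0, 0) (94, 0) (94, 14.1607)]  |A|=1451.373
4. ⊥bis P6·P2 via (28.815,15.7): [(28.9244, 15.9322) (21.4177, 0) (94, 0) (94, 14.1607)]  |A|=1038.9563
5. ⊥bis P6·P3 via (68.265,5.74): [(68.1992, 14.8631) (28.9244, 15.9322) (21.4177, 0) (68.3064, 0)]  |A|=665.3344
6. ⊥bis P6·P4 via (66.115,17.05): [(68.2044, 14.1488) (67.6798, 14.8772) (28.9244, 15.9322) (21.4177, 0) (68.3064, 0)]  |A|=665.1489
7. ⊥bis P6·P5 via (28.83,47.525): [(68.2044, 14.1488) (67.6798, 14.8772) (28.9244, 15.9322) (21.4177, 0) (68.3064, 0)]  |A|=665.1489
8. ⊥bis P6·P7 via (31.095,41.66): [(68.2044, 14.1488) (67.6798, 14.8772) (28.9244, 15.9322) (21.4177, 0) (68.3064, 0)]  |A|=665.1489
9. ⊥bis P6·P8 via (38.08,8.395): [(68.2044, 14.1488) (67.6798, 14.8772) (39.7402, 15.6378) (36.1557, 0) (68.3064, 0)]  |A|=462.6497
10. canonical 5-gon: [(68.2044, 14.1488) (67.6798, 14.8772) (39.7402, 15.6378) (36.1557, 0) (68.3064, 0)]
11. shoelace: 462.6497

Area of P6's cell: 462.6497 (5 vertices)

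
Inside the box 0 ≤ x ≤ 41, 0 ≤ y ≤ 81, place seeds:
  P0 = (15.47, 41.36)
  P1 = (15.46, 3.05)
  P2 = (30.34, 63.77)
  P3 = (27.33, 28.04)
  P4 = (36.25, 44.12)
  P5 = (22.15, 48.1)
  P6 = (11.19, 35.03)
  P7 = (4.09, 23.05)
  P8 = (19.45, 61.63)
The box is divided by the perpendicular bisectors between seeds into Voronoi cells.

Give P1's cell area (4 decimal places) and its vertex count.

1. box [0,41]×[0,81]: [(0, 0) (41, 0) (41, 81) (0, 81)]
2. ⊥bis P1·P0 via (15.465,22.205): [(0, 22.209) (0, 0) (41, 0) (41, 22.1983)]  |A|=910.3511
3. ⊥bis P1·P2 via (22.9,33.41): [(0, 22.209) (0, 0) (41, 0) (41, 22.1983)]  |A|=910.3511
4. ⊥bis P1·P3 via (21.395,15.545): [(7.3692, 22.2071) (0, 22.209) (0, 0) (41, 0) (41, 6.2328)]  |A|=641.8846
5. ⊥bis P1·P4 via (25.855,23.585): [(7.3692, 22.2071) (0, 22.209) (0, 0) (41, 0) (41, 6.2328)]  |A|=641.8846
6. ⊥bis P1·P5 via (18.805,25.575): [(7.3692, 22.2071) (0, 22.209) (0, 0) (41, 0) (41, 6.2328)]  |A|=641.8846
7. ⊥bis P1·P6 via (13.325,19.04): [(13.8807, 19.1142) (0, 17.2608) (0, 0) (41, 0) (41, 6.2328)]  |A|=596.1524
8. ⊥bis P1·P7 via (9.775,13.05): [(17.4554, 17.4163) (0, 7.4929) (0, 0) (41, 0) (41, 6.2328)]  |A|=495.8044
9. ⊥bis P1·P8 via (17.455,32.34): [(17.4554, 17.4163) (0, 7.4929) (0, 0) (41, 0) (41, 6.2328)]  |A|=495.8044
10. canonical 5-gon: [(17.4554, 17.4163) (0, 7.4929) (0, 0) (41, 0) (41, 6.2328)]
11. shoelace: 495.8044

Area of P1's cell: 495.8044 (5 vertices)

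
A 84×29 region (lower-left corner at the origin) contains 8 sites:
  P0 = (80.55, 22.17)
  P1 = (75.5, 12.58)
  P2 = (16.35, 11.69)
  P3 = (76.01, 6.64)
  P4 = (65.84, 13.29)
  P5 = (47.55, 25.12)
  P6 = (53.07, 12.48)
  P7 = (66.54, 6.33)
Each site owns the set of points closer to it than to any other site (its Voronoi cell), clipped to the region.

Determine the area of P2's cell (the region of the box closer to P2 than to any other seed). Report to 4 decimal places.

Area of P2's cell: 945.9105

1. box [0,84]×[0,29]: [(0, 0) (84, 0) (84, 29) (0, 29)]
2. ⊥bis P2·P0 via (48.45,16.93): [(0, 0) (51.2137, 0) (46.4797, 29) (0, 29)]  |A|=1416.5535
3. ⊥bis P2·P1 via (45.925,12.135): [(0, 0) (46.1076, 0) (45.6712, 29) (0, 29)]  |A|=1330.793
4. ⊥bis P2·P3 via (46.18,9.165): [(0, 0) (45.4042, 0) (46.0014, 7.0554) (45.6712, 29) (0, 29)]  |A|=1328.3117
5. ⊥bis P2·P4 via (41.095,12.49): [(0, 0) (41.4988, 0) (40.5612, 29) (0, 29)]  |A|=1189.8705
6. ⊥bis P2·P5 via (31.95,18.405): [(0, 0) (39.8724, 0) (27.3894, 29) (0, 29)]  |A|=975.2962
7. ⊥bis P2·P6 via (34.71,12.085): [(0, 0) (34.97, 0) (34.7121, 11.9883) (27.3894, 29) (0, 29)]  |A|=945.9105
8. ⊥bis P2·P7 via (41.445,9.01): [(0, 0) (34.97, 0) (34.7121, 11.9883) (27.3894, 29) (0, 29)]  |A|=945.9105
9. canonical 5-gon: [(0, 0) (34.97, 0) (34.7121, 11.9883) (27.3894, 29) (0, 29)]
10. shoelace: 945.9105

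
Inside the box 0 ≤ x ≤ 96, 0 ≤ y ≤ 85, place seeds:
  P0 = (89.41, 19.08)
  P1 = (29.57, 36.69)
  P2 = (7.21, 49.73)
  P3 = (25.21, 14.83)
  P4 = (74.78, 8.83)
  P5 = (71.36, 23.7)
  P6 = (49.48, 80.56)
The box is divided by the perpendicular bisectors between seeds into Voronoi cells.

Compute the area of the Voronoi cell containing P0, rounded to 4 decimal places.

1. box [0,96]×[0,85]: [(0, 0) (96, 0) (96, 85) (0, 85)]
2. ⊥bis P0·P1 via (59.49,27.885): [(51.2839, 0) (96, 0) (96, 85) (76.2981, 85)]  |A|=2737.7674
3. ⊥bis P0·P2 via (48.31,34.405): [(51.2839, 0) (96, 0) (96, 85) (76.2981, 85)]  |A|=2737.7674
4. ⊥bis P0·P3 via (57.31,16.955): [(57.1197, 19.8304) (58.4324, 0) (96, 0) (96, 85) (76.2981, 85)]  |A|=2666.8882
5. ⊥bis P0·P4 via (82.095,13.955): [(63.2896, 40.7963) (91.8721, 0) (96, 0) (96, 85) (76.2981, 85)]  |A|=1909.8433
6. ⊥bis P0·P5 via (80.385,21.39): [(79.4487, 17.7321) (91.8721, 0) (96, 0) (96, 82.3967)]  |A|=718.4828
7. ⊥bis P0·P6 via (69.445,49.82): [(91.2939, 64.0104) (79.4487, 17.7321) (91.8721, 0) (96, 0) (96, 67.0669)]  |A|=682.4116
8. canonical 5-gon: [(91.2939, 64.0104) (79.4487, 17.7321) (91.8721, 0) (96, 0) (96, 67.0669)]
9. shoelace: 682.4116

Area of P0's cell: 682.4116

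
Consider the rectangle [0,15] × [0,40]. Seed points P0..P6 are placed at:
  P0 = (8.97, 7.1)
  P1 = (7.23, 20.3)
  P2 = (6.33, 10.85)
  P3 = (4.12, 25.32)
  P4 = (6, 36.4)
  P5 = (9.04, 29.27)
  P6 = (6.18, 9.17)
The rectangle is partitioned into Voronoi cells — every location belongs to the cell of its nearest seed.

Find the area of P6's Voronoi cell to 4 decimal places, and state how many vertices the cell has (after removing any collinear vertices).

1. box [0,15]×[0,40]: [(0, 0) (15, 0) (15, 40) (0, 40)]
2. ⊥bis P6·P0 via (7.575,8.135): [(0, 0) (1.5394, 0) (15, 18.1426) (15, 40) (0, 40)]  |A|=477.8944
3. ⊥bis P6·P1 via (6.705,14.735): [(0, 15.3675) (0, 0) (1.5394, 0) (12.0945, 14.2266)]  |A|=103.8816
4. ⊥bis P6·P2 via (6.255,10.01): [(0, 10.5685) (0, 0) (1.5394, 0) (8.7977, 9.783)]  |A|=54.0189
5. ⊥bis P6·P3 via (5.15,17.245): [(0, 10.5685) (0, 0) (1.5394, 0) (8.7977, 9.783)]  |A|=54.0189
6. ⊥bis P6·P4 via (6.09,22.785): [(0, 10.5685) (0, 0) (1.5394, 0) (8.7977, 9.783)]  |A|=54.0189
7. ⊥bis P6·P5 via (7.61,19.22): [(0, 10.5685) (0, 0) (1.5394, 0) (8.7977, 9.783)]  |A|=54.0189
8. canonical 4-gon: [(0, 10.5685) (0, 0) (1.5394, 0) (8.7977, 9.783)]
9. shoelace: 54.0189

Area of P6's cell: 54.0189 (4 vertices)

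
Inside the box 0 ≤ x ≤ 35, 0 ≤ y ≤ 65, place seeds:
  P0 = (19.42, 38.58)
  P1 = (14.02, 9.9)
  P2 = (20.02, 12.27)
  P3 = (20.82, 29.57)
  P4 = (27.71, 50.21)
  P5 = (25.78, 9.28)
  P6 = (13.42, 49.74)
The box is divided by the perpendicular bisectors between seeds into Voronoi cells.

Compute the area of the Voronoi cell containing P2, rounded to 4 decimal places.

1. box [0,35]×[0,65]: [(0, 0) (35, 0) (35, 65) (0, 65)]
2. ⊥bis P2·P0 via (19.72,25.425): [(0, 24.9753) (0, 0) (35, 0) (35, 25.7735)]  |A|=888.1031
3. ⊥bis P2·P1 via (17.02,11.085): [(11.4304, 25.236) (21.3986, 0) (35, 0) (35, 25.7735)]  |A|=475.3579
4. ⊥bis P2·P3 via (20.42,20.92): [(12.9996, 21.2631) (21.3986, 0) (35, 0) (35, 20.2458)]  |A|=367.3118
5. ⊥bis P2·P4 via (23.865,31.24): [(12.9996, 21.2631) (21.3986, 0) (35, 0) (35, 20.2458)]  |A|=367.3118
6. ⊥bis P2·P5 via (22.9,10.775): [(27.9847, 20.5702) (12.9996, 21.2631) (19.6304, 4.4764)]  |A|=123.4776
7. ⊥bis P2·P6 via (16.72,31.005): [(27.9847, 20.5702) (12.9996, 21.2631) (19.6304, 4.4764)]  |A|=123.4776
8. canonical 3-gon: [(27.9847, 20.5702) (12.9996, 21.2631) (19.6304, 4.4764)]
9. shoelace: 123.4776

Area of P2's cell: 123.4776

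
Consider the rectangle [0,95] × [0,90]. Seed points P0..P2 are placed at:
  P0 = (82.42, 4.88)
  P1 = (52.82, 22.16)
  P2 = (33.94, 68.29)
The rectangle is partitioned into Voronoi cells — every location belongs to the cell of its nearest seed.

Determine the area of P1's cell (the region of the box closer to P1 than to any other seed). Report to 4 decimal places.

Area of P1's cell: 3390.9601

1. box [0,95]×[0,90]: [(0, 0) (95, 0) (95, 90) (0, 90)]
2. ⊥bis P1·P0 via (67.62,13.52): [(0, 0) (59.7272, 0) (95, 60.4209) (95, 90) (0, 90)]  |A|=7484.3937
3. ⊥bis P1·P2 via (43.38,45.225): [(0, 27.4705) (0, 0) (59.7272, 0) (95, 60.4209) (95, 66.3519)]  |A|=3390.9601
4. canonical 5-gon: [(0, 27.4705) (0, 0) (59.7272, 0) (95, 60.4209) (95, 66.3519)]
5. shoelace: 3390.9601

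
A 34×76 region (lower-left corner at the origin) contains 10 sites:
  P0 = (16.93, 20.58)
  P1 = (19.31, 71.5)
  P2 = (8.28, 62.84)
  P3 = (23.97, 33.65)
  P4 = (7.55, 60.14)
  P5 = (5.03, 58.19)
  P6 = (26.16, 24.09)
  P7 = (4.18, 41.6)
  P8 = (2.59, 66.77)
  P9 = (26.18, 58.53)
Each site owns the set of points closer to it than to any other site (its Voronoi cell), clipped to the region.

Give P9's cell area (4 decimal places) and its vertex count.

1. box [0,34]×[0,76]: [(0, 0) (34, 0) (34, 76) (0, 76)]
2. ⊥bis P9·P0 via (21.555,39.555): [(0, 44.8089) (34, 36.5216) (34, 76) (0, 76)]  |A|=1201.3817
3. ⊥bis P9·P1 via (22.745,65.015): [(0, 52.9673) (0, 44.8089) (34, 36.5216) (34, 70.9766)]  |A|=724.4286
4. ⊥bis P9·P2 via (17.23,60.685): [(17.6188, 62.2997) (12.6641, 41.7221) (34, 36.5216) (34, 70.9766)]  |A|=514.6118
5. ⊥bis P9·P3 via (25.075,46.09): [(17.6188, 62.2997) (13.9536, 47.0779) (34, 45.2972) (34, 70.9766)]  |A|=366.164
6. ⊥bis P9·P4 via (16.865,59.335): [(17.6188, 62.2997) (16.8426, 59.0762) (15.7916, 46.9146) (34, 45.2972) (34, 70.9766)]  |A|=354.9018
7. ⊥bis P9·P5 via (15.605,58.36): [(17.6188, 62.2997) (16.8426, 59.0762) (15.7916, 46.9146) (34, 45.2972) (34, 70.9766)]  |A|=354.9018
8. ⊥bis P9·P6 via (26.17,41.31): [(17.6188, 62.2997) (16.8426, 59.0762) (15.7916, 46.9146) (34, 45.2972) (34, 70.9766)]  |A|=354.9018
9. ⊥bis P9·P7 via (15.18,50.065): [(17.6188, 62.2997) (16.8426, 59.0762) (15.9746, 49.0324) (17.7374, 46.7418) (34, 45.2972) (34, 70.9766)]  |A|=352.8257
10. ⊥bis P9·P8 via (14.385,62.65): [(17.6188, 62.2997) (16.8426, 59.0762) (15.9746, 49.0324) (17.7374, 46.7418) (34, 45.2972) (34, 70.9766)]  |A|=352.8257
11. canonical 6-gon: [(17.6188, 62.2997) (16.8426, 59.0762) (15.9746, 49.0324) (17.7374, 46.7418) (34, 45.2972) (34, 70.9766)]
12. shoelace: 352.8257

Area of P9's cell: 352.8257 (6 vertices)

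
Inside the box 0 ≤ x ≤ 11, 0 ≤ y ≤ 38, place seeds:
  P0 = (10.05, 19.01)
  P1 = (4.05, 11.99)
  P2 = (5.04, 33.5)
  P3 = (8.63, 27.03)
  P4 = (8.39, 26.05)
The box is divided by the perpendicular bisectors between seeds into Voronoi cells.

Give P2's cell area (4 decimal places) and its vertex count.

1. box [0,11]×[0,38]: [(0, 0) (11, 0) (11, 38) (0, 38)]
2. ⊥bis P2·P0 via (7.545,26.255): [(0, 23.6463) (11, 27.4496) (11, 38) (0, 38)]  |A|=136.9728
3. ⊥bis P2·P1 via (4.545,22.745): [(0, 23.6463) (11, 27.4496) (11, 38) (0, 38)]  |A|=136.9728
4. ⊥bis P2·P3 via (6.835,30.265): [(0, 26.4725) (11, 32.576) (11, 38) (0, 38)]  |A|=93.2332
5. ⊥bis P2·P4 via (6.715,29.775): [(0, 26.7555) (2.6903, 27.9652) (11, 32.576) (11, 38) (0, 38)]  |A|=92.8525
6. canonical 5-gon: [(0, 26.7555) (2.6903, 27.9652) (11, 32.576) (11, 38) (0, 38)]
7. shoelace: 92.8525

Area of P2's cell: 92.8525 (5 vertices)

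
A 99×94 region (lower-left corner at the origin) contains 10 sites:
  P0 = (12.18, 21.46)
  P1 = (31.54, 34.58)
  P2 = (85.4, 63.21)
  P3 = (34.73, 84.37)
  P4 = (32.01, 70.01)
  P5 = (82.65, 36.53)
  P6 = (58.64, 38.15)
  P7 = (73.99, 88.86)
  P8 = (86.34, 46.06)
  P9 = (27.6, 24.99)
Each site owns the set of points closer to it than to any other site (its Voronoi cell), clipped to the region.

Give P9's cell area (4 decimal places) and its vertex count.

Area of P9's cell: 823.1279 (4 vertices)

1. box [0,99]×[0,94]: [(0, 0) (99, 0) (99, 94) (0, 94)]
2. ⊥bis P9·P0 via (19.89,23.225): [(25.2067, 0) (99, 0) (99, 94) (3.6879, 94)]  |A|=7947.9496
3. ⊥bis P9·P1 via (29.57,29.785): [(17.2274, 34.8559) (25.2067, 0) (99, 0) (99, 1.2601)]  |A|=1337.5836
4. ⊥bis P9·P2 via (56.5,44.1): [(79.5414, 9.2545) (17.2274, 34.8559) (25.2067, 0) (85.6609, 0)]  |A|=1263.6009
5. ⊥bis P9·P3 via (31.165,54.68): [(79.5414, 9.2545) (17.2274, 34.8559) (25.2067, 0) (85.6609, 0)]  |A|=1263.6009
6. ⊥bis P9·P4 via (29.805,47.5): [(79.5414, 9.2545) (17.2274, 34.8559) (25.2067, 0) (85.6609, 0)]  |A|=1263.6009
7. ⊥bis P9·P5 via (55.125,30.76): [(57.757, 18.2045) (17.2274, 34.8559) (25.2067, 0) (61.5731, 0)]  |A|=970.9301
8. ⊥bis P9·P6 via (43.12,31.57): [(46.8945, 22.6673) (17.2274, 34.8559) (25.2067, 0) (56.5047, 0)]  |A|=823.1279
9. ⊥bis P9·P7 via (50.795,56.925): [(46.8945, 22.6673) (17.2274, 34.8559) (25.2067, 0) (56.5047, 0)]  |A|=823.1279
10. ⊥bis P9·P8 via (56.97,35.525): [(46.8945, 22.6673) (17.2274, 34.8559) (25.2067, 0) (56.5047, 0)]  |A|=823.1279
11. canonical 4-gon: [(46.8945, 22.6673) (17.2274, 34.8559) (25.2067, 0) (56.5047, 0)]
12. shoelace: 823.1279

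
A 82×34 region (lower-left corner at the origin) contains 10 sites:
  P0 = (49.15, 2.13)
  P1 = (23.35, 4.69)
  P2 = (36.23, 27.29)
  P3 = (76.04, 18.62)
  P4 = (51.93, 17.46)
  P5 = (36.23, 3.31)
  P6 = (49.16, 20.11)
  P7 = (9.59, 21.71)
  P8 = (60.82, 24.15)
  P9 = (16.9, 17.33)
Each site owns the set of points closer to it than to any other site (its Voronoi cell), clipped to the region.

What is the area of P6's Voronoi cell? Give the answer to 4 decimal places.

Area of P6's cell: 182.9105

1. box [0,82]×[0,34]: [(0, 0) (82, 0) (82, 34) (0, 34)]
2. ⊥bis P6·P0 via (49.155,11.12): [(0, 11.1473) (82, 11.1017) (82, 34) (0, 34)]  |A|=1875.7881
3. ⊥bis P6·P1 via (36.255,12.4): [(37.0157, 11.1268) (82, 11.1017) (82, 34) (23.3502, 34)]  |A|=1185.7867
4. ⊥bis P6·P2 via (42.695,23.7): [(36.3406, 12.2567) (37.0157, 11.1268) (82, 11.1017) (82, 34) (48.4146, 34)]  |A|=913.2966
5. ⊥bis P6·P3 via (62.6,19.365): [(36.3406, 12.2567) (37.0157, 11.1268) (62.1426, 11.1128) (63.4112, 34) (48.4146, 34)]  |A|=473.2236
6. ⊥bis P6·P4 via (50.545,18.785): [(36.3406, 12.2567) (37.0157, 11.1268) (43.2152, 11.1233) (63.3073, 32.1252) (63.4112, 34) (48.4146, 34)]  |A|=274.3624
7. ⊥bis P6·P5 via (42.695,11.71): [(38.0305, 15.3) (43.3179, 11.2306) (63.3073, 32.1252) (63.4112, 34) (48.4146, 34)]  |A|=258.95
8. ⊥bis P6·P7 via (29.375,20.91): [(38.0305, 15.3) (43.3179, 11.2306) (63.3073, 32.1252) (63.4112, 34) (48.4146, 34)]  |A|=258.95
9. ⊥bis P6·P8 via (54.99,22.13): [(38.0305, 15.3) (43.3179, 11.2306) (54.659, 23.0853) (50.8772, 34) (48.4146, 34)]  |A|=182.9105
10. ⊥bis P6·P9 via (33.03,18.72): [(38.0305, 15.3) (43.3179, 11.2306) (54.659, 23.0853) (50.8772, 34) (48.4146, 34)]  |A|=182.9105
11. canonical 5-gon: [(38.0305, 15.3) (43.3179, 11.2306) (54.659, 23.0853) (50.8772, 34) (48.4146, 34)]
12. shoelace: 182.9105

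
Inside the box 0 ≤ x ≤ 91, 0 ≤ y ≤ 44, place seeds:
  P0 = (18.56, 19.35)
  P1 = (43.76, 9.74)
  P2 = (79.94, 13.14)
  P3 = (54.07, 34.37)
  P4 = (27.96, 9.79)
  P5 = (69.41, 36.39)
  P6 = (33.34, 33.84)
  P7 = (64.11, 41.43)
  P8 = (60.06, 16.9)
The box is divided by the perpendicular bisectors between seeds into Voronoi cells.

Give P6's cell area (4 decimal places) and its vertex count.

1. box [0,91]×[0,44]: [(0, 0) (91, 0) (91, 44) (0, 44)]
2. ⊥bis P6·P0 via (25.95,26.595): [(52.0232, 0) (91, 0) (91, 44) (8.8865, 44)]  |A|=2663.987
3. ⊥bis P6·P1 via (38.55,21.79): [(33.0093, 19.3944) (89.9186, 44) (8.8865, 44)]  |A|=996.9218
4. ⊥bis P6·P2 via (56.64,23.49): [(33.0093, 19.3944) (60.0056, 31.0667) (65.7507, 44) (8.8865, 44)]  |A|=840.6355
5. ⊥bis P6·P3 via (43.705,34.105): [(33.0093, 19.3944) (43.9601, 24.1291) (43.452, 44) (8.8865, 44)]  |A|=535.2556
6. ⊥bis P6·P4 via (30.65,21.815): [(30.6323, 21.819) (35.8944, 20.6418) (43.9601, 24.1291) (43.452, 44) (8.8865, 44)]  |A|=530.2756
7. ⊥bis P6·P5 via (51.375,35.115): [(30.6323, 21.819) (35.8944, 20.6418) (43.9601, 24.1291) (43.452, 44) (8.8865, 44)]  |A|=530.2756
8. ⊥bis P6·P7 via (48.725,37.635): [(30.6323, 21.819) (35.8944, 20.6418) (43.9601, 24.1291) (43.452, 44) (8.8865, 44)]  |A|=530.2756
9. ⊥bis P6·P8 via (46.7,25.37): [(30.6323, 21.819) (35.8944, 20.6418) (43.9601, 24.1291) (43.452, 44) (8.8865, 44)]  |A|=530.2756
10. canonical 5-gon: [(30.6323, 21.819) (35.8944, 20.6418) (43.9601, 24.1291) (43.452, 44) (8.8865, 44)]
11. shoelace: 530.2756

Area of P6's cell: 530.2756 (5 vertices)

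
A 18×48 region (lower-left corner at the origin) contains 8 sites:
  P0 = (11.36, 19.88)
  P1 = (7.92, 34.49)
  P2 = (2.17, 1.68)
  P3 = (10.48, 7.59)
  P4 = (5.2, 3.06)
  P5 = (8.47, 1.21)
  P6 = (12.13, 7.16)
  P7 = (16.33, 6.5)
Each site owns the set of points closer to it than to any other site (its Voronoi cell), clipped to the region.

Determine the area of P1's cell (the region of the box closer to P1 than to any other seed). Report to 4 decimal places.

1. box [0,18]×[0,48]: [(0, 0) (18, 0) (18, 48) (0, 48)]
2. ⊥bis P1·P0 via (9.64,27.185): [(0, 24.9152) (18, 29.1534) (18, 48) (0, 48)]  |A|=377.3824
3. ⊥bis P1·P2 via (5.045,18.085): [(0, 24.9152) (18, 29.1534) (18, 48) (0, 48)]  |A|=377.3824
4. ⊥bis P1·P3 via (9.2,21.04): [(0, 24.9152) (18, 29.1534) (18, 48) (0, 48)]  |A|=377.3824
5. ⊥bis P1·P4 via (6.56,18.775): [(0, 24.9152) (18, 29.1534) (18, 48) (0, 48)]  |A|=377.3824
6. ⊥bis P1·P5 via (8.195,17.85): [(0, 24.9152) (18, 29.1534) (18, 48) (0, 48)]  |A|=377.3824
7. ⊥bis P1·P6 via (10.025,20.825): [(0, 24.9152) (18, 29.1534) (18, 48) (0, 48)]  |A|=377.3824
8. ⊥bis P1·P7 via (12.125,20.495): [(0, 24.9152) (18, 29.1534) (18, 48) (0, 48)]  |A|=377.3824
9. canonical 4-gon: [(0, 24.9152) (18, 29.1534) (18, 48) (0, 48)]
10. shoelace: 377.3824

Area of P1's cell: 377.3824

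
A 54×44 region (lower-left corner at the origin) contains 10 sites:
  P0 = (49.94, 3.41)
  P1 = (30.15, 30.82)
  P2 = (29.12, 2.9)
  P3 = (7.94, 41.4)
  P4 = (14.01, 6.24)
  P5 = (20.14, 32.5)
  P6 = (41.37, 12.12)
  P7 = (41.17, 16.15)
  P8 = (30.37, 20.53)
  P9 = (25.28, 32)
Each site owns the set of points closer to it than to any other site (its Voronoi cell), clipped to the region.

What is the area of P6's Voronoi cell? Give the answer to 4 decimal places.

1. box [0,54]×[0,44]: [(0, 0) (54, 0) (54, 44) (0, 44)]
2. ⊥bis P6·P0 via (45.655,7.765): [(0, 0) (37.7632, 0) (54, 15.9759) (54, 44) (0, 44)]  |A|=2246.3011
3. ⊥bis P6·P1 via (35.76,21.47): [(0, 0.014) (0, 0) (37.7632, 0) (54, 15.9759) (54, 32.414)]  |A|=745.8571
4. ⊥bis P6·P2 via (35.245,7.51): [(28.1669, 16.9142) (39.5639, 1.7718) (54, 15.9759) (54, 32.414)]  |A|=402.5638
5. ⊥bis P6·P3 via (24.655,26.76): [(28.1669, 16.9142) (39.5639, 1.7718) (54, 15.9759) (54, 32.414)]  |A|=402.5638
6. ⊥bis P6·P4 via (27.69,9.18): [(28.1669, 16.9142) (39.5639, 1.7718) (54, 15.9759) (54, 32.414)]  |A|=402.5638
7. ⊥bis P6·P5 via (30.755,22.31): [(28.1669, 16.9142) (39.5639, 1.7718) (54, 15.9759) (54, 32.414)]  |A|=402.5638
8. ⊥bis P6·P7 via (41.27,14.135): [(30.6552, 13.6082) (39.5639, 1.7718) (52.7059, 14.7025)]  |A|=135.3752
9. ⊥bis P6·P8 via (35.87,16.325): [(33.9166, 13.7701) (32.2117, 11.5401) (39.5639, 1.7718) (52.7059, 14.7025)]  |A|=131.8767
10. ⊥bis P6·P9 via (33.325,22.06): [(33.9166, 13.7701) (32.2117, 11.5401) (39.5639, 1.7718) (52.7059, 14.7025)]  |A|=131.8767
11. canonical 4-gon: [(33.9166, 13.7701) (32.2117, 11.5401) (39.5639, 1.7718) (52.7059, 14.7025)]
12. shoelace: 131.8767

Area of P6's cell: 131.8767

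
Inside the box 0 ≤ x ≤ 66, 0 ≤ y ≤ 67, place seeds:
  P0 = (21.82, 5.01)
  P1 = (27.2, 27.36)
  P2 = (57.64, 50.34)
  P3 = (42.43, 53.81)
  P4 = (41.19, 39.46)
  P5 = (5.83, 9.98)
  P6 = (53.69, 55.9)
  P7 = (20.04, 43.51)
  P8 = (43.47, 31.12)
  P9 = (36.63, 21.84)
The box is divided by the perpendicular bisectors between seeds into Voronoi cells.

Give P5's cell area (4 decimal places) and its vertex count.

Area of P5's cell: 407.9286 (5 vertices)

1. box [0,66]×[0,67]: [(0, 0) (66, 0) (66, 67) (0, 67)]
2. ⊥bis P5·P0 via (13.825,7.495): [(0, 0) (11.4954, 0) (32.3203, 67) (0, 67)]  |A|=1467.8263
3. ⊥bis P5·P1 via (16.515,18.67): [(0, 38.9764) (0, 0) (11.4954, 0) (17.0818, 17.9731)]  |A|=436.1975
4. ⊥bis P5·P2 via (31.735,30.16): [(0, 38.9764) (0, 0) (11.4954, 0) (17.0818, 17.9731)]  |A|=436.1975
5. ⊥bis P5·P3 via (24.13,31.895): [(0, 38.9764) (0, 0) (11.4954, 0) (17.0818, 17.9731)]  |A|=436.1975
6. ⊥bis P5·P4 via (23.51,24.72): [(0, 38.9764) (0, 0) (11.4954, 0) (17.0818, 17.9731)]  |A|=436.1975
7. ⊥bis P5·P6 via (29.76,32.94): [(0, 38.9764) (0, 0) (11.4954, 0) (17.0818, 17.9731)]  |A|=436.1975
8. ⊥bis P5·P7 via (12.935,26.745): [(8.3765, 28.6769) (0, 32.2268) (0, 0) (11.4954, 0) (17.0818, 17.9731)]  |A|=407.9286
9. ⊥bis P5·P8 via (24.65,20.55): [(8.3765, 28.6769) (0, 32.2268) (0, 0) (11.4954, 0) (17.0818, 17.9731)]  |A|=407.9286
10. ⊥bis P5·P9 via (21.23,15.91): [(8.3765, 28.6769) (0, 32.2268) (0, 0) (11.4954, 0) (17.0818, 17.9731)]  |A|=407.9286
11. canonical 5-gon: [(8.3765, 28.6769) (0, 32.2268) (0, 0) (11.4954, 0) (17.0818, 17.9731)]
12. shoelace: 407.9286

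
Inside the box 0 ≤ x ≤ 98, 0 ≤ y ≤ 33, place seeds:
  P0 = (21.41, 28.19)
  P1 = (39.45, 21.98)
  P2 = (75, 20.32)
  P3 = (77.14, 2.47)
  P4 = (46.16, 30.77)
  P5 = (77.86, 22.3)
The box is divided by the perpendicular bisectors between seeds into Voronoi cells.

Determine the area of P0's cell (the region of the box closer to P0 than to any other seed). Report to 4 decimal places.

1. box [0,98]×[0,33]: [(0, 0) (98, 0) (98, 33) (0, 33)]
2. ⊥bis P0·P1 via (30.43,25.085): [(0, 0) (21.7949, 0) (33.1546, 33) (0, 33)]  |A|=906.6665
3. ⊥bis P0·P2 via (48.205,24.255): [(0, 0) (21.7949, 0) (33.1546, 33) (0, 33)]  |A|=906.6665
4. ⊥bis P0·P3 via (49.275,15.33): [(0, 0) (21.7949, 0) (33.1546, 33) (0, 33)]  |A|=906.6665
5. ⊥bis P0·P4 via (33.785,29.48): [(0, 0) (21.7949, 0) (33.1546, 33) (0, 33)]  |A|=906.6665
6. ⊥bis P0·P5 via (49.635,25.245): [(0, 0) (21.7949, 0) (33.1546, 33) (0, 33)]  |A|=906.6665
7. canonical 4-gon: [(0, 0) (21.7949, 0) (33.1546, 33) (0, 33)]
8. shoelace: 906.6665

Area of P0's cell: 906.6665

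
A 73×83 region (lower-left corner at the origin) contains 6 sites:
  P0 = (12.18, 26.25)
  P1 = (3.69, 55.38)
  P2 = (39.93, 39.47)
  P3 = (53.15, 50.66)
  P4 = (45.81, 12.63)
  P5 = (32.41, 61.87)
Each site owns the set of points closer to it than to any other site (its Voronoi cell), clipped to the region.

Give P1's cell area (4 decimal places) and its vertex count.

1. box [0,73]×[0,83]: [(0, 0) (73, 0) (73, 83) (0, 83)]
2. ⊥bis P1·P0 via (7.935,40.815): [(0, 38.5023) (73, 59.7783) (73, 83) (0, 83)]  |A|=2471.7559
3. ⊥bis P1·P2 via (21.81,47.425): [(0, 38.5023) (20.5181, 44.4824) (37.4281, 83) (0, 83)]  |A|=1177.3244
4. ⊥bis P1·P3 via (28.42,53.02): [(0, 38.5023) (20.5181, 44.4824) (29.5737, 65.1092) (31.281, 83) (0, 83)]  |A|=1122.3367
5. ⊥bis P1·P4 via (24.75,34.005): [(0, 38.5023) (20.5181, 44.4824) (29.5737, 65.1092) (31.281, 83) (0, 83)]  |A|=1122.3367
6. ⊥bis P1·P5 via (18.05,58.625): [(0, 38.5023) (20.5181, 44.4824) (20.9986, 45.5767) (12.5419, 83) (0, 83)]  |A|=711.6632
7. canonical 5-gon: [(0, 38.5023) (20.5181, 44.4824) (20.9986, 45.5767) (12.5419, 83) (0, 83)]
8. shoelace: 711.6632

Area of P1's cell: 711.6632 (5 vertices)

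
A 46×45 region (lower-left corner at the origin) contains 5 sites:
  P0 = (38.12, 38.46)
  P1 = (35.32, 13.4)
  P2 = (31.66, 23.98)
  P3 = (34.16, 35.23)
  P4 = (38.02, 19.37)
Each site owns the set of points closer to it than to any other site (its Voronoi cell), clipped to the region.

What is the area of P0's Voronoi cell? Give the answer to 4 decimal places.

Area of P0's cell: 160.1846

1. box [0,46]×[0,45]: [(0, 0) (46, 0) (46, 45) (0, 45)]
2. ⊥bis P0·P1 via (36.72,25.93): [(0, 30.0328) (46, 24.8931) (46, 45) (0, 45)]  |A|=806.7038
3. ⊥bis P0·P2 via (34.89,31.22): [(46, 26.2635) (46, 45) (4.0023, 45)]  |A|=393.4454
4. ⊥bis P0·P3 via (36.14,36.845): [(44.0678, 27.1255) (46, 26.2635) (46, 45) (29.4883, 45)]  |A|=165.6706
5. ⊥bis P0·P4 via (38.07,28.915): [(42.6276, 28.8911) (46, 28.8735) (46, 45) (29.4883, 45)]  |A|=160.1846
6. canonical 4-gon: [(42.6276, 28.8911) (46, 28.8735) (46, 45) (29.4883, 45)]
7. shoelace: 160.1846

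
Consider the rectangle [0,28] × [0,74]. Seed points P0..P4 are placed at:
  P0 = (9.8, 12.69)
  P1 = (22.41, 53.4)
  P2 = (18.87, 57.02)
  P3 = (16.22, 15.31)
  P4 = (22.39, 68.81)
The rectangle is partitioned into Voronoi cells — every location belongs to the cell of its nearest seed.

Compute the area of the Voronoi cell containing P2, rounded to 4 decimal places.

Area of P2's cell: 450.8727

1. box [0,28]×[0,74]: [(0, 0) (28, 0) (28, 74) (0, 74)]
2. ⊥bis P2·P0 via (14.335,34.855): [(0, 37.788) (28, 32.0591) (28, 74) (0, 74)]  |A|=1094.1408
3. ⊥bis P2·P1 via (20.64,55.21): [(0, 37.788) (2.3356, 37.3101) (28, 62.4073) (28, 74) (0, 74)]  |A|=704.706
4. ⊥bis P2·P3 via (17.545,36.165): [(0, 37.788) (2.3356, 37.3101) (28, 62.4073) (28, 74) (0, 74)]  |A|=704.706
5. ⊥bis P2·P4 via (20.63,62.915): [(0, 69.0743) (0, 37.788) (2.3356, 37.3101) (26.6739, 61.1105)]  |A|=450.8727
6. canonical 4-gon: [(0, 69.0743) (0, 37.788) (2.3356, 37.3101) (26.6739, 61.1105)]
7. shoelace: 450.8727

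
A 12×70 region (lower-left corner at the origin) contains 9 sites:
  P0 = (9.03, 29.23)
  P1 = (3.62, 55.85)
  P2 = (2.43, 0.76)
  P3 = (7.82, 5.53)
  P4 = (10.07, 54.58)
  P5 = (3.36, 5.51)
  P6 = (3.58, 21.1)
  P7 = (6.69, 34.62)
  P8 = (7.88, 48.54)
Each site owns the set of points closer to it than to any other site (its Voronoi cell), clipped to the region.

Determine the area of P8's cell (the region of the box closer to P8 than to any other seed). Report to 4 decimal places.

Area of P8's cell: 112.5348

1. box [0,12]×[0,70]: [(0, 0) (12, 0) (12, 70) (0, 70)]
2. ⊥bis P8·P0 via (8.455,38.885): [(0, 38.3815) (12, 39.0961) (12, 70) (0, 70)]  |A|=375.1345
3. ⊥bis P8·P1 via (5.75,52.195): [(0, 48.8441) (0, 38.3815) (12, 39.0961) (12, 55.8373)]  |A|=163.2228
4. ⊥bis P8·P2 via (5.155,24.65): [(0, 48.8441) (0, 38.3815) (12, 39.0961) (12, 55.8373)]  |A|=163.2228
5. ⊥bis P8·P3 via (7.85,27.035): [(0, 48.8441) (0, 38.3815) (12, 39.0961) (12, 55.8373)]  |A|=163.2228
6. ⊥bis P8·P4 via (8.975,51.56): [(6.3152, 52.5244) (0, 48.8441) (0, 38.3815) (12, 39.0961) (12, 50.4632)]  |A|=147.9475
7. ⊥bis P8·P5 via (5.62,27.025): [(6.3152, 52.5244) (0, 48.8441) (0, 38.3815) (12, 39.0961) (12, 50.4632)]  |A|=147.9475
8. ⊥bis P8·P6 via (5.73,34.82): [(6.3152, 52.5244) (0, 48.8441) (0, 38.3815) (12, 39.0961) (12, 50.4632)]  |A|=147.9475
9. ⊥bis P8·P7 via (7.285,41.58): [(6.3152, 52.5244) (0, 48.8441) (0, 42.2028) (12, 41.1769) (12, 50.4632)]  |A|=112.5348
10. canonical 5-gon: [(6.3152, 52.5244) (0, 48.8441) (0, 42.2028) (12, 41.1769) (12, 50.4632)]
11. shoelace: 112.5348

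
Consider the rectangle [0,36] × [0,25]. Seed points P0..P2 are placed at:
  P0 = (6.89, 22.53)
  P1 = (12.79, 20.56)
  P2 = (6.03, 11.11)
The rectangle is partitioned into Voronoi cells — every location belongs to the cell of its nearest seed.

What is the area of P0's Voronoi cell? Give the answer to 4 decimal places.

1. box [0,36]×[0,25]: [(0, 0) (36, 0) (36, 25) (0, 25)]
2. ⊥bis P0·P1 via (9.84,21.545): [(0, 0) (2.6462, 0) (10.9936, 25) (0, 25)]  |A|=170.4972
3. ⊥bis P0·P2 via (6.46,16.82): [(0, 17.3065) (8.2181, 16.6876) (10.9936, 25) (0, 25)]  |A|=77.3048
4. canonical 4-gon: [(0, 17.3065) (8.2181, 16.6876) (10.9936, 25) (0, 25)]
5. shoelace: 77.3048

Area of P0's cell: 77.3048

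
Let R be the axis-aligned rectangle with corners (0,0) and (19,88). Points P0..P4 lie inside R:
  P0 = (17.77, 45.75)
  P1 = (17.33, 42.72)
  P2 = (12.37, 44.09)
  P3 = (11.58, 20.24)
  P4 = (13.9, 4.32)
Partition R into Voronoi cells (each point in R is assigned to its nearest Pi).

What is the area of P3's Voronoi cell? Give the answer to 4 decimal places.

Area of P3's cell: 382.4879

1. box [0,19]×[0,88]: [(0, 0) (19, 0) (19, 88) (0, 88)]
2. ⊥bis P3·P0 via (14.675,32.995): [(0, 36.5559) (0, 0) (19, 0) (19, 31.9455)]  |A|=650.7636
3. ⊥bis P3·P1 via (14.455,31.48): [(0, 35.1773) (0, 0) (19, 0) (19, 30.3175)]  |A|=622.2007
4. ⊥bis P3·P2 via (11.975,32.165): [(11.7475, 32.1725) (0, 32.5617) (0, 0) (19, 0) (19, 30.3175)]  |A|=606.8368
5. ⊥bis P3·P4 via (12.74,12.28): [(11.7475, 32.1725) (0, 32.5617) (0, 10.4234) (19, 13.1923) (19, 30.3175)]  |A|=382.4879
6. canonical 5-gon: [(11.7475, 32.1725) (0, 32.5617) (0, 10.4234) (19, 13.1923) (19, 30.3175)]
7. shoelace: 382.4879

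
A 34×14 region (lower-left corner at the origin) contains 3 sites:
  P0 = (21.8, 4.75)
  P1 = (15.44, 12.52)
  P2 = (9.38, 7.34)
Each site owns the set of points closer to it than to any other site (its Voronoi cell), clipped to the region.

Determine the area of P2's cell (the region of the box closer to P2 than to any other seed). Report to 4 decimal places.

1. box [0,34]×[0,14]: [(0, 0) (34, 0) (34, 14) (0, 14)]
2. ⊥bis P2·P0 via (15.59,6.045): [(0, 0) (14.3294, 0) (17.2489, 14) (0, 14)]  |A|=221.0481
3. ⊥bis P2·P1 via (12.41,9.93): [(0, 0) (14.3294, 0) (15.6176, 6.1775) (8.931, 14) (0, 14)]  |A|=188.5147
4. canonical 5-gon: [(0, 0) (14.3294, 0) (15.6176, 6.1775) (8.931, 14) (0, 14)]
5. shoelace: 188.5147

Area of P2's cell: 188.5147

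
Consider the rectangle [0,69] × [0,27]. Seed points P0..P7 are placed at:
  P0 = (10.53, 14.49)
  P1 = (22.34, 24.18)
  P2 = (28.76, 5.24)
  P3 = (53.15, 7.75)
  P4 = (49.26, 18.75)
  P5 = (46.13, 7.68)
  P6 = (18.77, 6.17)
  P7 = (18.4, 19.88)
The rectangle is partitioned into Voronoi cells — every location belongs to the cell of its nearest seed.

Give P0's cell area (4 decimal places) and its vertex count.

Area of P0's cell: 315.6954 (5 vertices)

1. box [0,69]×[0,27]: [(0, 0) (69, 0) (69, 27) (0, 27)]
2. ⊥bis P0·P1 via (16.435,19.335): [(0, 0) (32.2992, 0) (10.1459, 27) (0, 27)]  |A|=573.0093
3. ⊥bis P0·P2 via (19.645,9.865): [(0, 0) (14.6394, 0) (21.3875, 13.299) (10.1459, 27) (0, 27)]  |A|=455.5804
4. ⊥bis P0·P3 via (31.84,11.12): [(0, 0) (14.6394, 0) (21.3875, 13.299) (10.1459, 27) (0, 27)]  |A|=455.5804
5. ⊥bis P0·P4 via (29.895,16.62): [(0, 0) (14.6394, 0) (21.3875, 13.299) (10.1459, 27) (0, 27)]  |A|=455.5804
6. ⊥bis P0·P5 via (28.33,11.085): [(0, 0) (14.6394, 0) (21.3875, 13.299) (10.1459, 27) (0, 27)]  |A|=455.5804
7. ⊥bis P0·P6 via (14.65,10.33): [(0, 0) (4.2197, 0) (19.711, 15.3423) (10.1459, 27) (0, 27)]  |A|=357.6072
8. ⊥bis P0·P7 via (14.465,17.185): [(0, 0) (4.2197, 0) (17.3372, 12.9913) (7.7429, 27) (0, 27)]  |A|=315.6954
9. canonical 5-gon: [(0, 0) (4.2197, 0) (17.3372, 12.9913) (7.7429, 27) (0, 27)]
10. shoelace: 315.6954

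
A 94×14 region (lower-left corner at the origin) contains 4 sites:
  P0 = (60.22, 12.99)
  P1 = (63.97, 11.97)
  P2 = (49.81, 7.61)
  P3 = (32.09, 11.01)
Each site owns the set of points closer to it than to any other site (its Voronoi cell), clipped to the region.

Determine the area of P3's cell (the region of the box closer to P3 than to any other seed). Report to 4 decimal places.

1. box [0,94]×[0,14]: [(0, 0) (94, 0) (94, 14) (0, 14)]
2. ⊥bis P3·P0 via (46.155,12): [(0, 0) (46.9996, 0) (46.0142, 14) (0, 14)]  |A|=651.0971
3. ⊥bis P3·P1 via (48.03,11.49): [(0, 0) (46.9996, 0) (46.0142, 14) (0, 14)]  |A|=651.0971
4. ⊥bis P3·P2 via (40.95,9.31): [(0, 0) (39.1637, 0) (41.8499, 14) (0, 14)]  |A|=567.0948
5. canonical 4-gon: [(0, 0) (39.1637, 0) (41.8499, 14) (0, 14)]
6. shoelace: 567.0948

Area of P3's cell: 567.0948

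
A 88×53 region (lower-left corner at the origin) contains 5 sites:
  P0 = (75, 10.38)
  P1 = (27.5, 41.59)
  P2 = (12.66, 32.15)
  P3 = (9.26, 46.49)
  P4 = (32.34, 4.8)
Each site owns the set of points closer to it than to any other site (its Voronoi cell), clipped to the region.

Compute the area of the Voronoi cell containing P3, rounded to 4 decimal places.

Area of P3's cell: 268.6778

1. box [0,88]×[0,53]: [(0, 0) (88, 0) (88, 53) (0, 53)]
2. ⊥bis P3·P0 via (42.13,28.435): [(0, 0) (26.5111, 0) (55.6232, 53) (0, 53)]  |A|=2176.5581
3. ⊥bis P3·P1 via (18.38,44.04): [(0, 0) (6.5491, 0) (20.787, 53) (0, 53)]  |A|=724.4066
4. ⊥bis P3·P2 via (10.96,39.32): [(0, 36.7214) (17.5305, 40.8779) (20.787, 53) (0, 53)]  |A|=268.6778
5. ⊥bis P3·P4 via (20.8,25.645): [(0, 36.7214) (17.5305, 40.8779) (20.787, 53) (0, 53)]  |A|=268.6778
6. canonical 4-gon: [(0, 36.7214) (17.5305, 40.8779) (20.787, 53) (0, 53)]
7. shoelace: 268.6778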